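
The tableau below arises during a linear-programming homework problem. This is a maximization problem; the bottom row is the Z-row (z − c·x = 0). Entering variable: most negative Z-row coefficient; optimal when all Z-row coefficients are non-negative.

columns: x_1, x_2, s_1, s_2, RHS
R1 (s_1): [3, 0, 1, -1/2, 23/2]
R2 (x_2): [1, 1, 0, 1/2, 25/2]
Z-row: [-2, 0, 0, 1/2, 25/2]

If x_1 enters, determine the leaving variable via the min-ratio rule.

s_1

Column x_1 entries and ratios — s_1: (23/2)/3 = 23/6; x_2: (25/2)/1 = 25/2.
Smallest ratio is 23/6 in the row of s_1, so s_1 leaves.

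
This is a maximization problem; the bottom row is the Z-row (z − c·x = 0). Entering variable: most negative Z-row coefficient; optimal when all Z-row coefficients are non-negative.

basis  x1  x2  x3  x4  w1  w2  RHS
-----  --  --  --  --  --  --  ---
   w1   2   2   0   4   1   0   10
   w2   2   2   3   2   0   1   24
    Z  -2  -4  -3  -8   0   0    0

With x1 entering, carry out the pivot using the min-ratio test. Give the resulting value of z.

10

Ratio test on column x1 — row 1: 10/2 = 5; row 2: 24/2 = 12. Minimum is 5 at row 1 (w1 leaves); pivot element 2.
Pivot on row 1; the Z-row RHS becomes 0 − (-2)·5 = 10.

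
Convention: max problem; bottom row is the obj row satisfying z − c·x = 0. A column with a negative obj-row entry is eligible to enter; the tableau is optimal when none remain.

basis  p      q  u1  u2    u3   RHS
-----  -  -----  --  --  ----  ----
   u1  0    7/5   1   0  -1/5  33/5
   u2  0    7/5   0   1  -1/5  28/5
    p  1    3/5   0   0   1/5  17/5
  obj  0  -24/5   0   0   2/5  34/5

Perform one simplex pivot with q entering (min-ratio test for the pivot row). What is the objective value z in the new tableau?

Ratio test on column q — row 1: (33/5)/(7/5) = 33/7; row 2: (28/5)/(7/5) = 4; row 3: (17/5)/(3/5) = 17/3. Minimum is 4 at row 2 (u2 leaves); pivot element 7/5.
Pivot on row 2; the obj-row RHS becomes 34/5 − (-24/5)·4 = 26.

26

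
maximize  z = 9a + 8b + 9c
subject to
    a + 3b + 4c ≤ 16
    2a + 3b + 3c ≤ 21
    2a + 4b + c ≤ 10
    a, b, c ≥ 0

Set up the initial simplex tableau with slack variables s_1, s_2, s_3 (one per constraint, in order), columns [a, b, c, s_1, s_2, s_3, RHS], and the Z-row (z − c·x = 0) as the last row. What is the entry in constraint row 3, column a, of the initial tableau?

Constraint 3 has coefficient 2 on a.

2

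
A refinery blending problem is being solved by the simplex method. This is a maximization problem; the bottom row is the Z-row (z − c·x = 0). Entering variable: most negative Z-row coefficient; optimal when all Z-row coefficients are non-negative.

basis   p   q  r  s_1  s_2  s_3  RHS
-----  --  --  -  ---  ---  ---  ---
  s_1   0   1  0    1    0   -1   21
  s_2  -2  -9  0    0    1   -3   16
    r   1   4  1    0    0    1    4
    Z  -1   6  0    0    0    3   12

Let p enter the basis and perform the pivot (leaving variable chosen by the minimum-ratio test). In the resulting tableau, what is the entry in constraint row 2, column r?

2

Ratio test on column p — row 1: entry 0 ≤ 0; row 2: entry -2 ≤ 0; row 3: 4/1 = 4. Minimum is 4 at row 3 (r leaves); pivot element 1.
Divide row 3 by 1; eliminate column p from the other rows.
Row 2 update in column r: 0 − (-2)·1 = 2.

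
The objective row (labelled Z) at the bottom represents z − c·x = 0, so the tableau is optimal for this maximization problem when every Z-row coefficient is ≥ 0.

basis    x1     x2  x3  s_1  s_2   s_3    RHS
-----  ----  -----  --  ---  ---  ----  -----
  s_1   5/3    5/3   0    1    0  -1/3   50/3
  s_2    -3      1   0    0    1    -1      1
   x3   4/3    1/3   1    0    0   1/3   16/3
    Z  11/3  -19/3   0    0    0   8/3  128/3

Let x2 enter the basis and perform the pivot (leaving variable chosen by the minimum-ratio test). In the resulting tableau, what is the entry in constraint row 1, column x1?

20/3

Ratio test on column x2 — row 1: (50/3)/(5/3) = 10; row 2: 1/1 = 1; row 3: (16/3)/(1/3) = 16. Minimum is 1 at row 2 (s_2 leaves); pivot element 1.
Divide row 2 by 1; eliminate column x2 from the other rows.
Row 1 update in column x1: 5/3 − (5/3)·(-3) = 20/3.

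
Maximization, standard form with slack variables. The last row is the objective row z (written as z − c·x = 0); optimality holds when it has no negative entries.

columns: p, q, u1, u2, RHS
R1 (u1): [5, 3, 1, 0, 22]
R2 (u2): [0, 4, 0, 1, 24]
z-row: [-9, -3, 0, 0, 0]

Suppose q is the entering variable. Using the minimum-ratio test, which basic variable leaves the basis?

u2

Column q entries and ratios — u1: 22/3 = 22/3; u2: 24/4 = 6.
Smallest ratio is 6 in the row of u2, so u2 leaves.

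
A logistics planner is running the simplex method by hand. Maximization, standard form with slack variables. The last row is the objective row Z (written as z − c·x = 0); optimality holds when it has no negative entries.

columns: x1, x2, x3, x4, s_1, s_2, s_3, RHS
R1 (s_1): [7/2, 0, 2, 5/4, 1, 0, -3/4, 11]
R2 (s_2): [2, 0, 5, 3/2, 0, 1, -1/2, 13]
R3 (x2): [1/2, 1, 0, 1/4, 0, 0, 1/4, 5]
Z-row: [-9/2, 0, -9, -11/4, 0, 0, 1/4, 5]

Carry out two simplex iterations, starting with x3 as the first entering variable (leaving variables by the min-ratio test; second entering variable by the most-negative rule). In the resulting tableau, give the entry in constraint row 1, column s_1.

10/27

Ratio test on column x3 — row 1: 11/2 = 11/2; row 2: 13/5 = 13/5; row 3: entry 0 ≤ 0. Minimum is 13/5 at row 2 (s_2 leaves); pivot element 5.
Divide row 2 by 5; eliminate column x3 from the other rows.
Second iteration: most negative Z-row entry is -9/10 in column x1, so x1 enters.
Ratio test on column x1 — row 1: (29/5)/(27/10) = 58/27; row 2: (13/5)/(2/5) = 13/2; row 3: 5/(1/2) = 10. Minimum is 58/27 at row 1 (s_1 leaves); pivot element 27/10.
Divide row 1 by 27/10; eliminate column x1 from the other rows.
After both pivots, the entry at constraint row 1, column s_1 is 10/27.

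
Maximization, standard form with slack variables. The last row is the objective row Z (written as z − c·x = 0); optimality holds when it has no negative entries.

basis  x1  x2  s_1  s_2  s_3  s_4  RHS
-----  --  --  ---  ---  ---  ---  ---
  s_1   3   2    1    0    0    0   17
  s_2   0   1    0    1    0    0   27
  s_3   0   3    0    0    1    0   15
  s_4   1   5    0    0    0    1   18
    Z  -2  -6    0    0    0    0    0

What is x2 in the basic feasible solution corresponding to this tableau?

x2 is not in the basis, so in the current basic feasible solution x2 = 0.

0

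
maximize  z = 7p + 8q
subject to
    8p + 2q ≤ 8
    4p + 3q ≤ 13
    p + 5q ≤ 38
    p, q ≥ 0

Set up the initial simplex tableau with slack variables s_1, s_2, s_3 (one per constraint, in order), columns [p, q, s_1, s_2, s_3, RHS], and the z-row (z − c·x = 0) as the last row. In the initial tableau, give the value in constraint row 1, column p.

Constraint 1 has coefficient 8 on p.

8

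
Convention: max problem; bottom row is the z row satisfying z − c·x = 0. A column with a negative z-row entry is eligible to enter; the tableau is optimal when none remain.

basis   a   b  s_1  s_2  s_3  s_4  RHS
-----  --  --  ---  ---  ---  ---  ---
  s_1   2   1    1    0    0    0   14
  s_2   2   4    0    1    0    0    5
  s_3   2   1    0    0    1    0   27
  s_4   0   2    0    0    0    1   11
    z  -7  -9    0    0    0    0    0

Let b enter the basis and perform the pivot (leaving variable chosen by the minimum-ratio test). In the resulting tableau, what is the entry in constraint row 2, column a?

Ratio test on column b — row 1: 14/1 = 14; row 2: 5/4 = 5/4; row 3: 27/1 = 27; row 4: 11/2 = 11/2. Minimum is 5/4 at row 2 (s_2 leaves); pivot element 4.
Divide row 2 by 4; eliminate column b from the other rows.
In the new row 2, the a entry is the old entry divided by the pivot: 2/4 = 1/2.

1/2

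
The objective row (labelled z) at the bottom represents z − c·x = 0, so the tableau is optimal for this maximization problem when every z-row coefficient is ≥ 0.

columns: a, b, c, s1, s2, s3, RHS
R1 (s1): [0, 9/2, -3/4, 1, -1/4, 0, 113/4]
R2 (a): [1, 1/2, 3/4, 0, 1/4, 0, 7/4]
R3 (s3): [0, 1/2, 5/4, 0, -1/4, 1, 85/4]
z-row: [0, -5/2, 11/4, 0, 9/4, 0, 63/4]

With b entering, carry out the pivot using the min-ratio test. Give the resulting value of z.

Ratio test on column b — row 1: (113/4)/(9/2) = 113/18; row 2: (7/4)/(1/2) = 7/2; row 3: (85/4)/(1/2) = 85/2. Minimum is 7/2 at row 2 (a leaves); pivot element 1/2.
Pivot on row 2; the z-row RHS becomes 63/4 − (-5/2)·(7/2) = 49/2.

49/2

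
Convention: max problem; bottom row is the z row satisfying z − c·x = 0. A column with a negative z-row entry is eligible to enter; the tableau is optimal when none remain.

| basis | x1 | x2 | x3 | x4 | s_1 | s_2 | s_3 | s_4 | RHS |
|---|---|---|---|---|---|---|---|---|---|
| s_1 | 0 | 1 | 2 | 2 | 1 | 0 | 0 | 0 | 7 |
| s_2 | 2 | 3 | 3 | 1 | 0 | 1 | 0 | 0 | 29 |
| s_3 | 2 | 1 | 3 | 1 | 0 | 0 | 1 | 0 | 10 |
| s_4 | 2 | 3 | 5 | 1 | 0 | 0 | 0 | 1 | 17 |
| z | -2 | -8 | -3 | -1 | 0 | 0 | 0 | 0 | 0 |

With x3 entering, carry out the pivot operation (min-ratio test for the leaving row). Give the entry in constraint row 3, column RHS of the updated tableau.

10/3

Ratio test on column x3 — row 1: 7/2 = 7/2; row 2: 29/3 = 29/3; row 3: 10/3 = 10/3; row 4: 17/5 = 17/5. Minimum is 10/3 at row 3 (s_3 leaves); pivot element 3.
Divide row 3 by 3; eliminate column x3 from the other rows.
In the new row 3, the RHS entry is the old entry divided by the pivot: 10/3 = 10/3.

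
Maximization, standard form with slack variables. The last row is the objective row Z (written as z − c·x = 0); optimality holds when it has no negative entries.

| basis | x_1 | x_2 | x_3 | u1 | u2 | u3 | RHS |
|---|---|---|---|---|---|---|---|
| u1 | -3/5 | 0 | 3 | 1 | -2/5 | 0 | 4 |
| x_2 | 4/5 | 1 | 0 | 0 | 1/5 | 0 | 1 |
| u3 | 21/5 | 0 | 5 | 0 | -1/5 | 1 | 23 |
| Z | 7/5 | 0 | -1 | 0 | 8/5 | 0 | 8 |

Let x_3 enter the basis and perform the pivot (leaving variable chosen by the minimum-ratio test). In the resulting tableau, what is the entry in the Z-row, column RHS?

28/3

Ratio test on column x_3 — row 1: 4/3 = 4/3; row 2: entry 0 ≤ 0; row 3: 23/5 = 23/5. Minimum is 4/3 at row 1 (u1 leaves); pivot element 3.
Divide row 1 by 3; eliminate column x_3 from the other rows.
Z-row update in column RHS: 8 − (-1)·(4/3) = 28/3.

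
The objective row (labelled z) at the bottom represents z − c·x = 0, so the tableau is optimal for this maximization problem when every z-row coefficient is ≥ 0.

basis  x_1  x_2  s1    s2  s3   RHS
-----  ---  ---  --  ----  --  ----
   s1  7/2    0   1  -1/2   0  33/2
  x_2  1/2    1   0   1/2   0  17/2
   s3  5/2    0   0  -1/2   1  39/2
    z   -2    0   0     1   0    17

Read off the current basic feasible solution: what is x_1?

x_1 is not in the basis, so in the current basic feasible solution x_1 = 0.

0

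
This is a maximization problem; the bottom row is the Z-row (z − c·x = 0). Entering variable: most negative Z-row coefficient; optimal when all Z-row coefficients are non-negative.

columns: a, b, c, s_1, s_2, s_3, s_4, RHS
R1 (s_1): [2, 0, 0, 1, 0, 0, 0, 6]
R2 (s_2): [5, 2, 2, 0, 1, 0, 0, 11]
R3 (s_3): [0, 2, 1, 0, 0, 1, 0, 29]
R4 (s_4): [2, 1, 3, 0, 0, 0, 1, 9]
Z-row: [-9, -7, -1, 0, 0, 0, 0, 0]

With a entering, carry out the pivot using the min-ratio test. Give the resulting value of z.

99/5

Ratio test on column a — row 1: 6/2 = 3; row 2: 11/5 = 11/5; row 3: entry 0 ≤ 0; row 4: 9/2 = 9/2. Minimum is 11/5 at row 2 (s_2 leaves); pivot element 5.
Pivot on row 2; the Z-row RHS becomes 0 − (-9)·(11/5) = 99/5.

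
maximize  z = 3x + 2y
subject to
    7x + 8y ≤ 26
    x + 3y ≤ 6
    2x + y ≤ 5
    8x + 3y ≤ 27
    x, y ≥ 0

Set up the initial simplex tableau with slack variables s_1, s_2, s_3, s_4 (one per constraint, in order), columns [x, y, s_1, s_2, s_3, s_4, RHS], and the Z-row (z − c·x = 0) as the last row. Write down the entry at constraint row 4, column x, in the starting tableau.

8

Constraint 4 has coefficient 8 on x.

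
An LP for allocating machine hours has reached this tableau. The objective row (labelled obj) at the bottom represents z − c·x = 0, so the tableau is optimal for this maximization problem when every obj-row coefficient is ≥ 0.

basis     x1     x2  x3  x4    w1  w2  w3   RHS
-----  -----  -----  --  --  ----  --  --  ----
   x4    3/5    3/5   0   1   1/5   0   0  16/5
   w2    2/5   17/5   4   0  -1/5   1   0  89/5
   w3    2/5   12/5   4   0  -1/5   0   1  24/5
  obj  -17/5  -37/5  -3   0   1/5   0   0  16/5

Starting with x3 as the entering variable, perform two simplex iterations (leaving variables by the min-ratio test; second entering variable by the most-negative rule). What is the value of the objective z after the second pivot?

18

Ratio test on column x3 — row 1: entry 0 ≤ 0; row 2: (89/5)/4 = 89/20; row 3: (24/5)/4 = 6/5. Minimum is 6/5 at row 3 (w3 leaves); pivot element 4.
Pivot on row 3; the obj-row RHS becomes 16/5 − (-3)·(6/5) = 34/5.
Next entering variable (most negative obj-row entry -28/5): x2.
Ratio test on column x2 — row 1: (16/5)/(3/5) = 16/3; row 2: 13/1 = 13; row 3: (6/5)/(3/5) = 2. Minimum is 2 at row 3 (x3 leaves); pivot element 3/5.
After the second pivot the obj-row RHS is 34/5 − (-28/5)·2 = 18.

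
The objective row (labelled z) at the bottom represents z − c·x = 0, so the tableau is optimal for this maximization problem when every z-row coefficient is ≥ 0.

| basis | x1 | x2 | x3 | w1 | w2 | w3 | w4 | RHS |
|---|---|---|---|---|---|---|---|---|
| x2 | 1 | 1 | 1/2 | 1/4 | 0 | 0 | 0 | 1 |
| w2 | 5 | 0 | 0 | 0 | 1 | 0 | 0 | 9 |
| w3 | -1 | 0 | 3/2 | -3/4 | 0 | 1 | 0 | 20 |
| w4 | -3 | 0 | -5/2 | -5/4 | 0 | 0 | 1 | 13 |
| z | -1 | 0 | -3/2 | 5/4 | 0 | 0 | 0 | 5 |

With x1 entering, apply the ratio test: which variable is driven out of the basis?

Column x1 entries and ratios — x2: 1/1 = 1; w2: 9/5 = 9/5; w3: -1 ≤ 0, skip; w4: -3 ≤ 0, skip.
Smallest ratio is 1 in the row of x2, so x2 leaves.

x2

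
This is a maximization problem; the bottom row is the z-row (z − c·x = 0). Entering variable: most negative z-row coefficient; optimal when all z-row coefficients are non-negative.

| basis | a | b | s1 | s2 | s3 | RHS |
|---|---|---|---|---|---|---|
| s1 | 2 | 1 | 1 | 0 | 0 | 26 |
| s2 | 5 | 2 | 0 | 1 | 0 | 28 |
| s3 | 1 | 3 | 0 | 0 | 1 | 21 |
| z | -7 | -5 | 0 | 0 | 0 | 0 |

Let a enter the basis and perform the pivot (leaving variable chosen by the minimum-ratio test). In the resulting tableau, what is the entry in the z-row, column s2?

7/5

Ratio test on column a — row 1: 26/2 = 13; row 2: 28/5 = 28/5; row 3: 21/1 = 21. Minimum is 28/5 at row 2 (s2 leaves); pivot element 5.
Divide row 2 by 5; eliminate column a from the other rows.
z-row update in column s2: 0 − (-7)·(1/5) = 7/5.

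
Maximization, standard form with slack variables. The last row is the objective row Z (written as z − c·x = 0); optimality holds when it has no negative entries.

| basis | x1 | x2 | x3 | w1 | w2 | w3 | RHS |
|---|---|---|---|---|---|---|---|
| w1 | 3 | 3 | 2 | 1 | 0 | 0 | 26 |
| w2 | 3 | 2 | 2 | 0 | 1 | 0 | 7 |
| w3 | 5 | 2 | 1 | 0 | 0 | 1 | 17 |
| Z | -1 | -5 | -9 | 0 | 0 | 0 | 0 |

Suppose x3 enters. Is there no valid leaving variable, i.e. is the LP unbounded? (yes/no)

Column x3 has positive entries in row(s) 1, 2, 3, so the ratio test bounds it — not unbounded.

no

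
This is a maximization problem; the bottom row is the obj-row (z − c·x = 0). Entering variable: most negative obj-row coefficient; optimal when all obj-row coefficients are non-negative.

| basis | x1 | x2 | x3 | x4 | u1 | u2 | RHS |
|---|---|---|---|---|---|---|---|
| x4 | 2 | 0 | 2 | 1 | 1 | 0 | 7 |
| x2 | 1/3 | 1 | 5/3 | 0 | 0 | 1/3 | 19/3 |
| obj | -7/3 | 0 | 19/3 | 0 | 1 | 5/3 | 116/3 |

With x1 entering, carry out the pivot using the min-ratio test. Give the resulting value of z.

Ratio test on column x1 — row 1: 7/2 = 7/2; row 2: (19/3)/(1/3) = 19. Minimum is 7/2 at row 1 (x4 leaves); pivot element 2.
Pivot on row 1; the obj-row RHS becomes 116/3 − (-7/3)·(7/2) = 281/6.

281/6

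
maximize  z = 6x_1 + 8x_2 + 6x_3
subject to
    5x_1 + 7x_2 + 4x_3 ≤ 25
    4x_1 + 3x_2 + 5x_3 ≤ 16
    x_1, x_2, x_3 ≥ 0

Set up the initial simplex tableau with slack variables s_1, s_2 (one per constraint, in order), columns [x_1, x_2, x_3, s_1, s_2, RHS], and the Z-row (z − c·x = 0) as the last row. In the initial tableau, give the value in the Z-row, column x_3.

The Z-row carries the negated objective coefficients: the x_3 entry is -6.

-6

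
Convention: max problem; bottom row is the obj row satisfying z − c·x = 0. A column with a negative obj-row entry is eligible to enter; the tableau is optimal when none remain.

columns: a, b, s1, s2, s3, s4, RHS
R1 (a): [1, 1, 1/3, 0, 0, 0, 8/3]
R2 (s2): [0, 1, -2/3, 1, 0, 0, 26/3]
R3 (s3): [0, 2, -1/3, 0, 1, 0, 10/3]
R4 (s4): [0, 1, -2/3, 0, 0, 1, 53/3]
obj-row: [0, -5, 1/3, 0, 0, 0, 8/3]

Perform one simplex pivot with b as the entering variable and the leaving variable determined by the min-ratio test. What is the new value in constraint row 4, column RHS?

Ratio test on column b — row 1: (8/3)/1 = 8/3; row 2: (26/3)/1 = 26/3; row 3: (10/3)/2 = 5/3; row 4: (53/3)/1 = 53/3. Minimum is 5/3 at row 3 (s3 leaves); pivot element 2.
Divide row 3 by 2; eliminate column b from the other rows.
Row 4 update in column RHS: 53/3 − 1·(5/3) = 16.

16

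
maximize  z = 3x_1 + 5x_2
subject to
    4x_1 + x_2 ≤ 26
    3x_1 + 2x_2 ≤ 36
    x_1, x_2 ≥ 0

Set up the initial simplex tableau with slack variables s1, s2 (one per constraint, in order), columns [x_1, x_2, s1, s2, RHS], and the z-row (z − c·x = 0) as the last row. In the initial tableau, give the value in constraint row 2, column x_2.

2

Constraint 2 has coefficient 2 on x_2.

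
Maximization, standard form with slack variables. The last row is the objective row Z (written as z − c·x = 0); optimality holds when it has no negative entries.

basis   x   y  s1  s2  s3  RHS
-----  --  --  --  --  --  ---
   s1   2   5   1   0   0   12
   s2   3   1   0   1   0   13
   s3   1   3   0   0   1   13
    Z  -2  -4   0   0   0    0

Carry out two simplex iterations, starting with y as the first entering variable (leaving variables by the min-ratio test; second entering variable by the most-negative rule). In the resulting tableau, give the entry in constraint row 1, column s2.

Ratio test on column y — row 1: 12/5 = 12/5; row 2: 13/1 = 13; row 3: 13/3 = 13/3. Minimum is 12/5 at row 1 (s1 leaves); pivot element 5.
Divide row 1 by 5; eliminate column y from the other rows.
Second iteration: most negative Z-row entry is -2/5 in column x, so x enters.
Ratio test on column x — row 1: (12/5)/(2/5) = 6; row 2: (53/5)/(13/5) = 53/13; row 3: entry -1/5 ≤ 0. Minimum is 53/13 at row 2 (s2 leaves); pivot element 13/5.
Divide row 2 by 13/5; eliminate column x from the other rows.
After both pivots, the entry at constraint row 1, column s2 is -2/13.

-2/13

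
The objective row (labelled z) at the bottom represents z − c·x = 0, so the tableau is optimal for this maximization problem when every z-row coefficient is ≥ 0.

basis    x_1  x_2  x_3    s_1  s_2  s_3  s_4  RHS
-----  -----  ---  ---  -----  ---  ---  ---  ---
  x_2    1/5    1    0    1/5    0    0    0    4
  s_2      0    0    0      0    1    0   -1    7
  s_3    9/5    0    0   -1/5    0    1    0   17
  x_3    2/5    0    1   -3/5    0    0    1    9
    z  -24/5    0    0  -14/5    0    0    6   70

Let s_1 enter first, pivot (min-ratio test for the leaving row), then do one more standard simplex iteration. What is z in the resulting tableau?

Ratio test on column s_1 — row 1: 4/(1/5) = 20; row 2: entry 0 ≤ 0; row 3: entry -1/5 ≤ 0; row 4: entry -3/5 ≤ 0. Minimum is 20 at row 1 (x_2 leaves); pivot element 1/5.
Pivot on row 1; the z-row RHS becomes 70 − (-14/5)·20 = 126.
Next entering variable (most negative z-row entry -2): x_1.
Ratio test on column x_1 — row 1: 20/1 = 20; row 2: entry 0 ≤ 0; row 3: 21/2 = 21/2; row 4: 21/1 = 21. Minimum is 21/2 at row 3 (s_3 leaves); pivot element 2.
After the second pivot the z-row RHS is 126 − (-2)·(21/2) = 147.

147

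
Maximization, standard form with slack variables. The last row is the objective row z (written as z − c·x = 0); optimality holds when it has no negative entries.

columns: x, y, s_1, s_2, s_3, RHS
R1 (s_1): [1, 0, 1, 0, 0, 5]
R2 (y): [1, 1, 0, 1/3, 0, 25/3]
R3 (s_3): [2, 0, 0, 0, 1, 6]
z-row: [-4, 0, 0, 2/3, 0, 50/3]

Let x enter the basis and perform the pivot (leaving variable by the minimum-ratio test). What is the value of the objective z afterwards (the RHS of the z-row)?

86/3

Ratio test on column x — row 1: 5/1 = 5; row 2: (25/3)/1 = 25/3; row 3: 6/2 = 3. Minimum is 3 at row 3 (s_3 leaves); pivot element 2.
Pivot on row 3; the z-row RHS becomes 50/3 − (-4)·3 = 86/3.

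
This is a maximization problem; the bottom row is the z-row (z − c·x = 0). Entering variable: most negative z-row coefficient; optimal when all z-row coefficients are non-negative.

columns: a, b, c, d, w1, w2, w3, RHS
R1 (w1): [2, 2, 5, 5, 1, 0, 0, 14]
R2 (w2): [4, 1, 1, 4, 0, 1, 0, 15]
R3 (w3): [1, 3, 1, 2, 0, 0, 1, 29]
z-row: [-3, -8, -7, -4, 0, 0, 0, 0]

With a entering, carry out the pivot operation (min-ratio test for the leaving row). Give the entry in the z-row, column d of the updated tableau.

Ratio test on column a — row 1: 14/2 = 7; row 2: 15/4 = 15/4; row 3: 29/1 = 29. Minimum is 15/4 at row 2 (w2 leaves); pivot element 4.
Divide row 2 by 4; eliminate column a from the other rows.
z-row update in column d: -4 − (-3)·1 = -1.

-1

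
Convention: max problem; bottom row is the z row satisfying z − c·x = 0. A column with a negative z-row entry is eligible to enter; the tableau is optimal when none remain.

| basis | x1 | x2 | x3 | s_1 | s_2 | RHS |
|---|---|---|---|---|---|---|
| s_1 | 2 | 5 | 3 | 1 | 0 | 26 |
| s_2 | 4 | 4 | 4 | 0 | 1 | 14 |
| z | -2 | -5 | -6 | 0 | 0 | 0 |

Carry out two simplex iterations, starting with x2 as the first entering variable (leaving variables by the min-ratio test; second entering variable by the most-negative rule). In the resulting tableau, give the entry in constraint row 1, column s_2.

-3/4

Ratio test on column x2 — row 1: 26/5 = 26/5; row 2: 14/4 = 7/2. Minimum is 7/2 at row 2 (s_2 leaves); pivot element 4.
Divide row 2 by 4; eliminate column x2 from the other rows.
Second iteration: most negative z-row entry is -1 in column x3, so x3 enters.
Ratio test on column x3 — row 1: entry -2 ≤ 0; row 2: (7/2)/1 = 7/2. Minimum is 7/2 at row 2 (x2 leaves); pivot element 1.
Divide row 2 by 1; eliminate column x3 from the other rows.
After both pivots, the entry at constraint row 1, column s_2 is -3/4.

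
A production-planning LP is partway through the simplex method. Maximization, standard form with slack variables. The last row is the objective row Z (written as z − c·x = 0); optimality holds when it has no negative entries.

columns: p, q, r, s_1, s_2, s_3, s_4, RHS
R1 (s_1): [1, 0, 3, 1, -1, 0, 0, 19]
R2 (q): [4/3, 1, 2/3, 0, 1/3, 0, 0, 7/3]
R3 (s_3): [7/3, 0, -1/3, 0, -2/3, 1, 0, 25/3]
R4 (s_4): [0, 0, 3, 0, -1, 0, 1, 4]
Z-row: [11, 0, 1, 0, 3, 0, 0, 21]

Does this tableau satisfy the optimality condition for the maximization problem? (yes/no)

Every Z-row coefficient is ≥ 0, so the tableau is optimal.

yes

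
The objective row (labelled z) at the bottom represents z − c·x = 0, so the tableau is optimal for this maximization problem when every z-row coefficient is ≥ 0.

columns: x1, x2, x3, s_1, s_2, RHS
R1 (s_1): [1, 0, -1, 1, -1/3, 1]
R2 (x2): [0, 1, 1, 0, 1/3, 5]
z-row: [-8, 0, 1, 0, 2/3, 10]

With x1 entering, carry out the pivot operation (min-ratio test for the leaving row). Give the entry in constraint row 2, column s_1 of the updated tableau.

Ratio test on column x1 — row 1: 1/1 = 1; row 2: entry 0 ≤ 0. Minimum is 1 at row 1 (s_1 leaves); pivot element 1.
Divide row 1 by 1; eliminate column x1 from the other rows.
Row 2 update in column s_1: 0 − 0·1 = 0.

0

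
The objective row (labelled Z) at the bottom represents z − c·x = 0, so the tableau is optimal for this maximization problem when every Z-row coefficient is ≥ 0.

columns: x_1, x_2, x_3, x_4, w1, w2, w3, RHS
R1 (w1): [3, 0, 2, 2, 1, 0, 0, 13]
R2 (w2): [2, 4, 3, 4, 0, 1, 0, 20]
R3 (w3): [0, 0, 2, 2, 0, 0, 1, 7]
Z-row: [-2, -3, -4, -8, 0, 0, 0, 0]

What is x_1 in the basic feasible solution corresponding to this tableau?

0

x_1 is not in the basis, so in the current basic feasible solution x_1 = 0.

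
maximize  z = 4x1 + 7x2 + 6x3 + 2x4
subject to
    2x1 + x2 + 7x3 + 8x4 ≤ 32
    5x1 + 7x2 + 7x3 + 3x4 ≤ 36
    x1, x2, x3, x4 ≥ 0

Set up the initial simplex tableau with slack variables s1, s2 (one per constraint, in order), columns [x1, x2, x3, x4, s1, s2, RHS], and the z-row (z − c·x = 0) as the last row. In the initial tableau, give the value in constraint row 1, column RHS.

The RHS of constraint 1 is b_1 = 32.

32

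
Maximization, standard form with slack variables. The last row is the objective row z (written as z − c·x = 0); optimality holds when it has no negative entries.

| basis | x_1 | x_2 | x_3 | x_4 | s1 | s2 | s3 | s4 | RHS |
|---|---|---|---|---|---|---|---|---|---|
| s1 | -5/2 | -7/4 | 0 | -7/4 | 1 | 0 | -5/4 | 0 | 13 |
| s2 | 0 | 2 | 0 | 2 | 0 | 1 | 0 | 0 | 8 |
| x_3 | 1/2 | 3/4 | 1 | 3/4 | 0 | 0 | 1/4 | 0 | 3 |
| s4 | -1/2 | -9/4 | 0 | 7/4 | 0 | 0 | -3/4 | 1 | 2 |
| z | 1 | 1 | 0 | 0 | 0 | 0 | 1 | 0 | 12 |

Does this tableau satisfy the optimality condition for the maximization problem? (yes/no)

Every z-row coefficient is ≥ 0, so the tableau is optimal.

yes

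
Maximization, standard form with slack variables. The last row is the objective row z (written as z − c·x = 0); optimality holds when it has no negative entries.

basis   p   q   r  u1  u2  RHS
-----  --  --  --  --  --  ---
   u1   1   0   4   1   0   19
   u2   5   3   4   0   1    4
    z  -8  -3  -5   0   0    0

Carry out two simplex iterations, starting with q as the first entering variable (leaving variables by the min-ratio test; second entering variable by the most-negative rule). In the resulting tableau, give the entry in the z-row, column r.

Ratio test on column q — row 1: entry 0 ≤ 0; row 2: 4/3 = 4/3. Minimum is 4/3 at row 2 (u2 leaves); pivot element 3.
Divide row 2 by 3; eliminate column q from the other rows.
Second iteration: most negative z-row entry is -3 in column p, so p enters.
Ratio test on column p — row 1: 19/1 = 19; row 2: (4/3)/(5/3) = 4/5. Minimum is 4/5 at row 2 (q leaves); pivot element 5/3.
Divide row 2 by 5/3; eliminate column p from the other rows.
After both pivots, the entry at the z-row, column r is 7/5.

7/5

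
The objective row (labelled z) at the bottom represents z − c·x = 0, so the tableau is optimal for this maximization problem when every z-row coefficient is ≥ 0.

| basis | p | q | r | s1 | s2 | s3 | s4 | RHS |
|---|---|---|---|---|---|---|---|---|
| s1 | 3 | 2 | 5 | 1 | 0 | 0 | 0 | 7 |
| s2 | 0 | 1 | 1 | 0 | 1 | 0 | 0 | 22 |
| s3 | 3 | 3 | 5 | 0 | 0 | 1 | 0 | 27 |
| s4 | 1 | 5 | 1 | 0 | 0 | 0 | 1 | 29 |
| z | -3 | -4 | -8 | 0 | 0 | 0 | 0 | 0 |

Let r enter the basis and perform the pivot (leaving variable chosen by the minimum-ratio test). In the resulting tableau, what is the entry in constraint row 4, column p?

2/5

Ratio test on column r — row 1: 7/5 = 7/5; row 2: 22/1 = 22; row 3: 27/5 = 27/5; row 4: 29/1 = 29. Minimum is 7/5 at row 1 (s1 leaves); pivot element 5.
Divide row 1 by 5; eliminate column r from the other rows.
Row 4 update in column p: 1 − 1·(3/5) = 2/5.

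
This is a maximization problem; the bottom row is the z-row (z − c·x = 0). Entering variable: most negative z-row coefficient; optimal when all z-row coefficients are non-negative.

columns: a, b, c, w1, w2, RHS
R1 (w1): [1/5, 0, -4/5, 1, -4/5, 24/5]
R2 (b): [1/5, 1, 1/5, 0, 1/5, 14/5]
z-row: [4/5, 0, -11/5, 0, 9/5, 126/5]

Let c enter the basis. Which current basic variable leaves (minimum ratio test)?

b

Column c entries and ratios — w1: -4/5 ≤ 0, skip; b: (14/5)/(1/5) = 14.
Smallest ratio is 14 in the row of b, so b leaves.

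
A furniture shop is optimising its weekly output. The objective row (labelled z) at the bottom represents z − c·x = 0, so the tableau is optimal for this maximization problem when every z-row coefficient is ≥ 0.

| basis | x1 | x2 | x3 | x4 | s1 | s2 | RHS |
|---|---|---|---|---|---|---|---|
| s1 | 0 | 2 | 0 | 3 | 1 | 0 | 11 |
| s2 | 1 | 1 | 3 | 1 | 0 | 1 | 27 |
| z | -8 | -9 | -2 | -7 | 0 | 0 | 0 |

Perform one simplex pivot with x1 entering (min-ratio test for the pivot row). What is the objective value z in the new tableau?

216

Ratio test on column x1 — row 1: entry 0 ≤ 0; row 2: 27/1 = 27. Minimum is 27 at row 2 (s2 leaves); pivot element 1.
Pivot on row 2; the z-row RHS becomes 0 − (-8)·27 = 216.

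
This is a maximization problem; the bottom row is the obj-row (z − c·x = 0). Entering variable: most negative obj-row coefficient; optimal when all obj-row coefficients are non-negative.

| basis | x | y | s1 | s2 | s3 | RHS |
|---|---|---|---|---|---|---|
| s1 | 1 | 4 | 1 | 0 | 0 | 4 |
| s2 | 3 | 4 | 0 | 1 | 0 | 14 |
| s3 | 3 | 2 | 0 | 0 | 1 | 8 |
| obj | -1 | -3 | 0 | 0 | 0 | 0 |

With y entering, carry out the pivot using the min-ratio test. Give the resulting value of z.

Ratio test on column y — row 1: 4/4 = 1; row 2: 14/4 = 7/2; row 3: 8/2 = 4. Minimum is 1 at row 1 (s1 leaves); pivot element 4.
Pivot on row 1; the obj-row RHS becomes 0 − (-3)·1 = 3.

3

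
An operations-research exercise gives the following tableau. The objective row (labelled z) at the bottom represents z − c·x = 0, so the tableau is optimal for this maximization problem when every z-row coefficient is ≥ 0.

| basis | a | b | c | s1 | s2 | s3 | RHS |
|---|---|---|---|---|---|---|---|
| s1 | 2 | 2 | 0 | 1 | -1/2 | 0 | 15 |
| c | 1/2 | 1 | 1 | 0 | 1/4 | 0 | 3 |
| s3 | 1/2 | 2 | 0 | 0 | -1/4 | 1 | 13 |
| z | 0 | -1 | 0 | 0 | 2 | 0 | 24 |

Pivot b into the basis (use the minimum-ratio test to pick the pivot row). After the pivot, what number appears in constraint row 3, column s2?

Ratio test on column b — row 1: 15/2 = 15/2; row 2: 3/1 = 3; row 3: 13/2 = 13/2. Minimum is 3 at row 2 (c leaves); pivot element 1.
Divide row 2 by 1; eliminate column b from the other rows.
Row 3 update in column s2: -1/4 − 2·(1/4) = -3/4.

-3/4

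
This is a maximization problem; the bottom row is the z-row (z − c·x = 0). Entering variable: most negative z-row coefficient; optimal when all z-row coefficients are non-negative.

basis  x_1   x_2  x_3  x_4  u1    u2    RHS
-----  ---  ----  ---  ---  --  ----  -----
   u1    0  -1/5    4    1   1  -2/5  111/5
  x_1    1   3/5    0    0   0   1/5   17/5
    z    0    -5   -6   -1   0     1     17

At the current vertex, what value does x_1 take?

17/5

x_1 is basic (row 2); its value is the RHS of that row, 17/5.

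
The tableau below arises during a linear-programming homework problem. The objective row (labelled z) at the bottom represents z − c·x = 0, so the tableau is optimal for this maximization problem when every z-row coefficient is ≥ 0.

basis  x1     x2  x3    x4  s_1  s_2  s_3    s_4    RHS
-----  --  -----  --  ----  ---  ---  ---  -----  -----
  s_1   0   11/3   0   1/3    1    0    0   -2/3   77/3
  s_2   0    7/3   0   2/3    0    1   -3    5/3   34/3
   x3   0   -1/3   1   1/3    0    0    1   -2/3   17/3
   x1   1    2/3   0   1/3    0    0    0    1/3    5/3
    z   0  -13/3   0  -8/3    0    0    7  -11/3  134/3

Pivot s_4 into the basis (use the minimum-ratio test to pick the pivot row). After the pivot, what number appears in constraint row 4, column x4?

1

Ratio test on column s_4 — row 1: entry -2/3 ≤ 0; row 2: (34/3)/(5/3) = 34/5; row 3: entry -2/3 ≤ 0; row 4: (5/3)/(1/3) = 5. Minimum is 5 at row 4 (x1 leaves); pivot element 1/3.
Divide row 4 by 1/3; eliminate column s_4 from the other rows.
In the new row 4, the x4 entry is the old entry divided by the pivot: (1/3)/(1/3) = 1.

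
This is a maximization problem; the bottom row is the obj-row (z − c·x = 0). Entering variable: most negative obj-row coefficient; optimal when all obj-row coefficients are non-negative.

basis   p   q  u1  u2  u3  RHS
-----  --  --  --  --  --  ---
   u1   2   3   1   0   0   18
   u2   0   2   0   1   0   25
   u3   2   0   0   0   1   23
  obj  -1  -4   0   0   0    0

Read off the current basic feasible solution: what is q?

0

q is not in the basis, so in the current basic feasible solution q = 0.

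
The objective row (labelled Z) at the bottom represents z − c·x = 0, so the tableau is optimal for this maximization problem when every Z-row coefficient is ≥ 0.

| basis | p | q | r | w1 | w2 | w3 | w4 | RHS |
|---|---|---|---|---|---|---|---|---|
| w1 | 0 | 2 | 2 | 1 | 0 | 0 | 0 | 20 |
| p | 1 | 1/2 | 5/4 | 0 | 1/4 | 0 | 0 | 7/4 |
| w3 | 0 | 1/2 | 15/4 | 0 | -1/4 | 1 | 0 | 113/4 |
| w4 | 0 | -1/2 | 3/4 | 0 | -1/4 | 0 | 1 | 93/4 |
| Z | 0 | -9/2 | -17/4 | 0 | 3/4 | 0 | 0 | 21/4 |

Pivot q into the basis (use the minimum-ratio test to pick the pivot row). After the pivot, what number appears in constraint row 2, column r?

Ratio test on column q — row 1: 20/2 = 10; row 2: (7/4)/(1/2) = 7/2; row 3: (113/4)/(1/2) = 113/2; row 4: entry -1/2 ≤ 0. Minimum is 7/2 at row 2 (p leaves); pivot element 1/2.
Divide row 2 by 1/2; eliminate column q from the other rows.
In the new row 2, the r entry is the old entry divided by the pivot: (5/4)/(1/2) = 5/2.

5/2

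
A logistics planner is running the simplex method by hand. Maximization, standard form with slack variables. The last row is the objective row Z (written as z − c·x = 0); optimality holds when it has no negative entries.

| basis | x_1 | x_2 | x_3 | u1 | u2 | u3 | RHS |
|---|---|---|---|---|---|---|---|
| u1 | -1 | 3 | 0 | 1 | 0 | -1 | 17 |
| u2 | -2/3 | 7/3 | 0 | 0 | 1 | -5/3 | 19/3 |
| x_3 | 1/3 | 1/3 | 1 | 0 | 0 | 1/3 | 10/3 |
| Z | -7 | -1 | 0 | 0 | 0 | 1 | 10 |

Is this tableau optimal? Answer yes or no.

no

The Z-row has a negative entry -7 in column x_1, so it is not optimal.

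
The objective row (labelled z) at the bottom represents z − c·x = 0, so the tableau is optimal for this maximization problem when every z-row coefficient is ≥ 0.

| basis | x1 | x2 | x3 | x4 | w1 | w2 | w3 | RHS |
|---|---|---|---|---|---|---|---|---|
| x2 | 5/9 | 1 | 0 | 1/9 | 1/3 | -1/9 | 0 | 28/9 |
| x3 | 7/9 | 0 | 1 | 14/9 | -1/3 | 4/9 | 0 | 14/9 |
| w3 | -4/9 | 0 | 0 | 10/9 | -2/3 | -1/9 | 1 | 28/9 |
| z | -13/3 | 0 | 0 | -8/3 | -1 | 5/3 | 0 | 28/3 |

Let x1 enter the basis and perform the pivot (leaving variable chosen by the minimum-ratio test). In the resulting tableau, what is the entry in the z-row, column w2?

29/7

Ratio test on column x1 — row 1: (28/9)/(5/9) = 28/5; row 2: (14/9)/(7/9) = 2; row 3: entry -4/9 ≤ 0. Minimum is 2 at row 2 (x3 leaves); pivot element 7/9.
Divide row 2 by 7/9; eliminate column x1 from the other rows.
z-row update in column w2: 5/3 − (-13/3)·(4/7) = 29/7.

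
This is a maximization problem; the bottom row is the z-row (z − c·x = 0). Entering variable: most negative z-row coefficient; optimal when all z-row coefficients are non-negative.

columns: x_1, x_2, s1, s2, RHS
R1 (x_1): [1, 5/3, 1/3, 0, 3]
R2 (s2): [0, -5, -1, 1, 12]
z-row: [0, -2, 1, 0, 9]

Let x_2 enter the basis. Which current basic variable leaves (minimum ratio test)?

Column x_2 entries and ratios — x_1: 3/(5/3) = 9/5; s2: -5 ≤ 0, skip.
Smallest ratio is 9/5 in the row of x_1, so x_1 leaves.

x_1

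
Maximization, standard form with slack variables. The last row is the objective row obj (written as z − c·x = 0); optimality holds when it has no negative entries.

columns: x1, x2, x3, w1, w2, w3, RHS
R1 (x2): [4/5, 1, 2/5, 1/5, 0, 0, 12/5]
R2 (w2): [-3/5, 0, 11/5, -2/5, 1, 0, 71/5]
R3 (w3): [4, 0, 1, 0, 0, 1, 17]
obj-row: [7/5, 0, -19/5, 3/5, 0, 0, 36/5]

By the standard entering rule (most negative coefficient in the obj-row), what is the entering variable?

Negative obj-row entries: x3: -19/5.
The most negative is -19/5 in column x3, so x3 enters.

x3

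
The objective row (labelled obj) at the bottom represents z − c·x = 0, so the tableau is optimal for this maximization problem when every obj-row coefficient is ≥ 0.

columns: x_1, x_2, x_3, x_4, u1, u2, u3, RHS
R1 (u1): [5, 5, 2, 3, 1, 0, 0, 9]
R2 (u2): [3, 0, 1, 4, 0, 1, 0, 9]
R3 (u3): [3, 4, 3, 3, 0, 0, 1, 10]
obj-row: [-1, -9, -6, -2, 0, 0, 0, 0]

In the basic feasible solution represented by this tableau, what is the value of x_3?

0

x_3 is not in the basis, so in the current basic feasible solution x_3 = 0.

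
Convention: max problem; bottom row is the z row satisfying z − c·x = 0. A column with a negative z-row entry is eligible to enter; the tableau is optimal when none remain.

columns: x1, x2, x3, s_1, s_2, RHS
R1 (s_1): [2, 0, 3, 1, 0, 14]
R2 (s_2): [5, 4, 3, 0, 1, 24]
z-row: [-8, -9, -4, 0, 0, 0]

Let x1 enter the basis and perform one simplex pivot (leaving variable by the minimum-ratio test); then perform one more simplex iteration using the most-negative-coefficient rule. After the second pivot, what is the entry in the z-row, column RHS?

Ratio test on column x1 — row 1: 14/2 = 7; row 2: 24/5 = 24/5. Minimum is 24/5 at row 2 (s_2 leaves); pivot element 5.
Divide row 2 by 5; eliminate column x1 from the other rows.
Second iteration: most negative z-row entry is -13/5 in column x2, so x2 enters.
Ratio test on column x2 — row 1: entry -8/5 ≤ 0; row 2: (24/5)/(4/5) = 6. Minimum is 6 at row 2 (x1 leaves); pivot element 4/5.
Divide row 2 by 4/5; eliminate column x2 from the other rows.
After both pivots, the entry at the z-row, column RHS is 54.

54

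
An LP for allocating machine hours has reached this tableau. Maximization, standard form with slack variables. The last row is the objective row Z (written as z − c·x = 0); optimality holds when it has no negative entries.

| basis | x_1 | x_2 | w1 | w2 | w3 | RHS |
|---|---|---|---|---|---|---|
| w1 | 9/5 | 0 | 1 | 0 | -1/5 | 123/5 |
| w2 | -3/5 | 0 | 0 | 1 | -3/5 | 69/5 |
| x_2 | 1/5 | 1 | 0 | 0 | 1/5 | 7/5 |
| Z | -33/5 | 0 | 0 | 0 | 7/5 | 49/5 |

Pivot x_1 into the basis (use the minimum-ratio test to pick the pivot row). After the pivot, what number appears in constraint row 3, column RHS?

7

Ratio test on column x_1 — row 1: (123/5)/(9/5) = 41/3; row 2: entry -3/5 ≤ 0; row 3: (7/5)/(1/5) = 7. Minimum is 7 at row 3 (x_2 leaves); pivot element 1/5.
Divide row 3 by 1/5; eliminate column x_1 from the other rows.
In the new row 3, the RHS entry is the old entry divided by the pivot: (7/5)/(1/5) = 7.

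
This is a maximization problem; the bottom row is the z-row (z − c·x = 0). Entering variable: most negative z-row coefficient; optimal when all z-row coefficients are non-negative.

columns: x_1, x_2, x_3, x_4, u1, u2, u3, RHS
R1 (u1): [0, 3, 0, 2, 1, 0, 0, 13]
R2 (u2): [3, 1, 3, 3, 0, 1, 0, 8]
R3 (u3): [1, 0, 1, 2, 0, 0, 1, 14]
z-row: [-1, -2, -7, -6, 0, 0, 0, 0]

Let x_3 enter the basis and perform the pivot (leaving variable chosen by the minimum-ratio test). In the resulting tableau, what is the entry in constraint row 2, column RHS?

Ratio test on column x_3 — row 1: entry 0 ≤ 0; row 2: 8/3 = 8/3; row 3: 14/1 = 14. Minimum is 8/3 at row 2 (u2 leaves); pivot element 3.
Divide row 2 by 3; eliminate column x_3 from the other rows.
In the new row 2, the RHS entry is the old entry divided by the pivot: 8/3 = 8/3.

8/3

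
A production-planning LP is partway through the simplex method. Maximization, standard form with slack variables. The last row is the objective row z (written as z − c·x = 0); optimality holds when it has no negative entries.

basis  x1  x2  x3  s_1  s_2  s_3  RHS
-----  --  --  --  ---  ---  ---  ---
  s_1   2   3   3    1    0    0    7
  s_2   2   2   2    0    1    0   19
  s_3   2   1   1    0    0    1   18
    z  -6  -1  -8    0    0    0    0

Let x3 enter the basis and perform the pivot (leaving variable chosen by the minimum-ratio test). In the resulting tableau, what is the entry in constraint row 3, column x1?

4/3

Ratio test on column x3 — row 1: 7/3 = 7/3; row 2: 19/2 = 19/2; row 3: 18/1 = 18. Minimum is 7/3 at row 1 (s_1 leaves); pivot element 3.
Divide row 1 by 3; eliminate column x3 from the other rows.
Row 3 update in column x1: 2 − 1·(2/3) = 4/3.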